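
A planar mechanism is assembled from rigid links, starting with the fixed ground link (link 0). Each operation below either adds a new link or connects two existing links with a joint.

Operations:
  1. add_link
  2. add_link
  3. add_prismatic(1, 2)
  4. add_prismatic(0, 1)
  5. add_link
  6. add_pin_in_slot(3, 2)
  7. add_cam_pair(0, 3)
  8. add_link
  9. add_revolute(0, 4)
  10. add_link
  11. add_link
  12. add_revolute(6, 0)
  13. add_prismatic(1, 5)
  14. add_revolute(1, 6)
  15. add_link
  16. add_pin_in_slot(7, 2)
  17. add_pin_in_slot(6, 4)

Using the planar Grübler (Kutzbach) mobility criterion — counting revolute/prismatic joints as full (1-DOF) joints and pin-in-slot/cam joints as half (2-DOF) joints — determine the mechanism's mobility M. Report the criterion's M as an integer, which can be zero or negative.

M = 5

ground; <1,0,0>
#1 <2,0,0>
#2 <3,0,0>
P:1↔2 J1 <3,1,0>
P:0↔1 J1 <3,2,0>
#3 <4,2,0>
PS:3↔2 J2 <4,2,1>
C:0↔3 J2 <4,2,2>
#4 <5,2,2>
R:0↔4 J1 <5,3,2>
#5 <6,3,2>
#6 <7,3,2>
R:6↔0 J1 <7,4,2>
P:1↔5 J1 <7,5,2>
R:1↔6 J1 <7,6,2>
#7 <8,6,2>
PS:7↔2 J2 <8,6,3>
PS:6↔4 J2 <8,6,4>
3×7 − 2×6 − 1×4 = 5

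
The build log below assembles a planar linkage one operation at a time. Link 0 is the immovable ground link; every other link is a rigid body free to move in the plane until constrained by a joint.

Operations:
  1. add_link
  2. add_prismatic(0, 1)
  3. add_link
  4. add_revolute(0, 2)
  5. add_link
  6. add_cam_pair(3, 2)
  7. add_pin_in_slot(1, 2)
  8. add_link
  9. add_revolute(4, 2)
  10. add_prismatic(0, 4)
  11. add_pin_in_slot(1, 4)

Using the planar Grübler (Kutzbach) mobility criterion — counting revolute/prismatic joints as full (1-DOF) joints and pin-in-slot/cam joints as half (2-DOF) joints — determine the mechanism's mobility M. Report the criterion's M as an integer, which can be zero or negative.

M = 1

L=1 J1=0 J2=0
add link → L=2 J1=0 J2=0
P@0,1 dof=1 J1 → L=2 J1=1 J2=0
add link → L=3 J1=1 J2=0
R@0,2 dof=1 J1 → L=3 J1=2 J2=0
add link → L=4 J1=2 J2=0
C@3,2 dof=2 J2 → L=4 J1=2 J2=1
PS@1,2 dof=2 J2 → L=4 J1=2 J2=2
add link → L=5 J1=2 J2=2
R@4,2 dof=1 J1 → L=5 J1=3 J2=2
P@0,4 dof=1 J1 → L=5 J1=4 J2=2
PS@1,4 dof=2 J2 → L=5 J1=4 J2=3
M=3(L−1)−2J1−J2=3·4−2·4−3=1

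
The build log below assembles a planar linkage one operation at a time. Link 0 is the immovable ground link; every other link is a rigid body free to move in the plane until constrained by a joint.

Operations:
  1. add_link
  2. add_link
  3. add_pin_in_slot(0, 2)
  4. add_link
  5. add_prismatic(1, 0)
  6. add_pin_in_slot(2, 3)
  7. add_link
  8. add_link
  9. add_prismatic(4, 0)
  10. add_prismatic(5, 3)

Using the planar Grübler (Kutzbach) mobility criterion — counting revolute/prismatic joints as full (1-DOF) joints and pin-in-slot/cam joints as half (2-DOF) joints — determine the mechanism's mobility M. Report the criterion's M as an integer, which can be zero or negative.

L=1 J1=0 J2=0
add link → L=2 J1=0 J2=0
add link → L=3 J1=0 J2=0
PS@0,2 dof=2 J2 → L=3 J1=0 J2=1
add link → L=4 J1=0 J2=1
P@1,0 dof=1 J1 → L=4 J1=1 J2=1
PS@2,3 dof=2 J2 → L=4 J1=1 J2=2
add link → L=5 J1=1 J2=2
add link → L=6 J1=1 J2=2
P@4,0 dof=1 J1 → L=6 J1=2 J2=2
P@5,3 dof=1 J1 → L=6 J1=3 J2=2
M=3(L−1)−2J1−J2=3·5−2·3−2=7

M = 7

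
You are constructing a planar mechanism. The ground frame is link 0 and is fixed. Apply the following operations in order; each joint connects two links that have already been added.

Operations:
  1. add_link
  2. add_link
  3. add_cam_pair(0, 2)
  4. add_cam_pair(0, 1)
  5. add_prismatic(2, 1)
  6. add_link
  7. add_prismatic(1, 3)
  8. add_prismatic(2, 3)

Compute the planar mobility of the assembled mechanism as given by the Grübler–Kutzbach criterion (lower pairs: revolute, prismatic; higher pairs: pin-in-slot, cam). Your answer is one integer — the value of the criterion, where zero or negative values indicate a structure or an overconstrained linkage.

M = 1

link 0 = ground. State L|J1|J2 = 1|0|0
+link1  2|0|0
+link2  3|0|0
C(0,2) f=2→J2  3|0|1
C(0,1) f=2→J2  3|0|2
P(2,1) f=1→J1  3|1|2
+link3  4|1|2
P(1,3) f=1→J1  4|2|2
P(2,3) f=1→J1  4|3|2
M = 3(4−1)−2·3−2 = 9−6−2 = 1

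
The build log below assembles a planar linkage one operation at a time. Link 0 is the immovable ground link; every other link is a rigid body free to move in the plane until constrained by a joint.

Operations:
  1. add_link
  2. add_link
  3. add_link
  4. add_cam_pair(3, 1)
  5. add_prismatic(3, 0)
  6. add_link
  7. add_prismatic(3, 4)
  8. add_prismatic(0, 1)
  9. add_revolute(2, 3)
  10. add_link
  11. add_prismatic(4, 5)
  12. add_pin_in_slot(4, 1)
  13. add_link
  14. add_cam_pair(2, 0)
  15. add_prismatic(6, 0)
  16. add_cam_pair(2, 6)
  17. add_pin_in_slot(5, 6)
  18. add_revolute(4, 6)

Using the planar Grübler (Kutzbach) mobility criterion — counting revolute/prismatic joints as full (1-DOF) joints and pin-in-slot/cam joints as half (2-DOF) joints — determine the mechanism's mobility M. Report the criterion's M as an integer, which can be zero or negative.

(L,J1,J2)=(1,0,0); link0 fixed
link1: (2,0,0)
link2: (3,0,0)
link3: (4,0,0)
C 3-1 [J2]: (4,0,1)
P 3-0 [J1]: (4,1,1)
link4: (5,1,1)
P 3-4 [J1]: (5,2,1)
P 0-1 [J1]: (5,3,1)
R 2-3 [J1]: (5,4,1)
link5: (6,4,1)
P 4-5 [J1]: (6,5,1)
PS 4-1 [J2]: (6,5,2)
link6: (7,5,2)
C 2-0 [J2]: (7,5,3)
P 6-0 [J1]: (7,6,3)
C 2-6 [J2]: (7,6,4)
PS 5-6 [J2]: (7,6,5)
R 4-6 [J1]: (7,7,5)
Grübler: 3·6 − 2·7 − 5 = -1

M = -1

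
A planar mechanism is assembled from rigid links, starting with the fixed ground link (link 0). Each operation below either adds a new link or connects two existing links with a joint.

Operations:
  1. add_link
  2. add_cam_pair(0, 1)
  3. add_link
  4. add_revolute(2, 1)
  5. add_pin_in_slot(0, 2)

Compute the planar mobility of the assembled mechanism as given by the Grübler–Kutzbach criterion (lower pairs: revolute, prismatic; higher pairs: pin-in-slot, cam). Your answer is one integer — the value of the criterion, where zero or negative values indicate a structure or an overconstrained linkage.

L=1 J1=0 J2=0
add link → L=2 J1=0 J2=0
C@0,1 dof=2 J2 → L=2 J1=0 J2=1
add link → L=3 J1=0 J2=1
R@2,1 dof=1 J1 → L=3 J1=1 J2=1
PS@0,2 dof=2 J2 → L=3 J1=1 J2=2
M=3(L−1)−2J1−J2=3·2−2·1−2=2

M = 2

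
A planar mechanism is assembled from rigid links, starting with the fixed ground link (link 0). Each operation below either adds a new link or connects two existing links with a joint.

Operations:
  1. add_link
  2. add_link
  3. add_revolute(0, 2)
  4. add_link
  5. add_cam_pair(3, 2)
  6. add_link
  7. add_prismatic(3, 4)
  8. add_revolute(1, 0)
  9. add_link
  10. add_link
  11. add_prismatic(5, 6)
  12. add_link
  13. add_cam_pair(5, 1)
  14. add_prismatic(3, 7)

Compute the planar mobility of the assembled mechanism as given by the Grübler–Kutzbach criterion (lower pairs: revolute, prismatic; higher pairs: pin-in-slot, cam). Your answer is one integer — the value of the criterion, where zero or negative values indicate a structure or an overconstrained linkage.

M = 9

[1;0;0] (link 0 is ground)
L+ [2;0;0]
L+ [3;0;0]
R(0,2)∈J1 [3;1;0]
L+ [4;1;0]
C(3,2)∈J2 [4;1;1]
L+ [5;1;1]
P(3,4)∈J1 [5;2;1]
R(1,0)∈J1 [5;3;1]
L+ [6;3;1]
L+ [7;3;1]
P(5,6)∈J1 [7;4;1]
L+ [8;4;1]
C(5,1)∈J2 [8;4;2]
P(3,7)∈J1 [8;5;2]
mobility = 21 − 10 − 2 = 9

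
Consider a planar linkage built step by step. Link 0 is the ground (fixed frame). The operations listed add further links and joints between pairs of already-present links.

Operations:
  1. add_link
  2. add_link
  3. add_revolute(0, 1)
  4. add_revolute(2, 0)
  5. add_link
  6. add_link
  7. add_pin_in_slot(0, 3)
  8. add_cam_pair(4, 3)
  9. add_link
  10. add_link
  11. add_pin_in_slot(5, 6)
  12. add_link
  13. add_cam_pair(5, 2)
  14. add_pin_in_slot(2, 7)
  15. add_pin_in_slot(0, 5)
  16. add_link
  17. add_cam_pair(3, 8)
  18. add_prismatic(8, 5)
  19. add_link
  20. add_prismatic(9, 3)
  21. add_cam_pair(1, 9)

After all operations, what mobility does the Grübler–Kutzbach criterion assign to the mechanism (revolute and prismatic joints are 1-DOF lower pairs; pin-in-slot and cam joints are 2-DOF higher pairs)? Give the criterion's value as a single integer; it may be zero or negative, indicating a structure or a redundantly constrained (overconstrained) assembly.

link 0 = ground. State L|J1|J2 = 1|0|0
+link1  2|0|0
+link2  3|0|0
R(0,1) f=1→J1  3|1|0
R(2,0) f=1→J1  3|2|0
+link3  4|2|0
+link4  5|2|0
PS(0,3) f=2→J2  5|2|1
C(4,3) f=2→J2  5|2|2
+link5  6|2|2
+link6  7|2|2
PS(5,6) f=2→J2  7|2|3
+link7  8|2|3
C(5,2) f=2→J2  8|2|4
PS(2,7) f=2→J2  8|2|5
PS(0,5) f=2→J2  8|2|6
+link8  9|2|6
C(3,8) f=2→J2  9|2|7
P(8,5) f=1→J1  9|3|7
+link9  10|3|7
P(9,3) f=1→J1  10|4|7
C(1,9) f=2→J2  10|4|8
M = 3(10−1)−2·4−8 = 27−8−8 = 11

M = 11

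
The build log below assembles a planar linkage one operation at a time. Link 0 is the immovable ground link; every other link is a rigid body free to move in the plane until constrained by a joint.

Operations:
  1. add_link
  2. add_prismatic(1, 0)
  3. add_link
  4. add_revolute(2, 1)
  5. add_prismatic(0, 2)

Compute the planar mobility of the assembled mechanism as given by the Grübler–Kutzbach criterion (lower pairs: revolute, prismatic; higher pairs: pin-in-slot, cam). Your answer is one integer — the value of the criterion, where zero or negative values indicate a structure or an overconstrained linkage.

M = 0

[1;0;0] (link 0 is ground)
L+ [2;0;0]
P(1,0)∈J1 [2;1;0]
L+ [3;1;0]
R(2,1)∈J1 [3;2;0]
P(0,2)∈J1 [3;3;0]
mobility = 6 − 6 − 0 = 0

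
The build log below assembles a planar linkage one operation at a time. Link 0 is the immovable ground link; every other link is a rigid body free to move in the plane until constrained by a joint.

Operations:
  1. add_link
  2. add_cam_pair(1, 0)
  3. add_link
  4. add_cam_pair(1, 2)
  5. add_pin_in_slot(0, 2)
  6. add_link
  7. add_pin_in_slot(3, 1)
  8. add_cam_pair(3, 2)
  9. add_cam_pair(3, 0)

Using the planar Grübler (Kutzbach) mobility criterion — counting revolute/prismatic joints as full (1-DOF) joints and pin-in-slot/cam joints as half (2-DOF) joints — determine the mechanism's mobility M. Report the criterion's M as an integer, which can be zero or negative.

M = 3

link 0 = ground. State L|J1|J2 = 1|0|0
+link1  2|0|0
C(1,0) f=2→J2  2|0|1
+link2  3|0|1
C(1,2) f=2→J2  3|0|2
PS(0,2) f=2→J2  3|0|3
+link3  4|0|3
PS(3,1) f=2→J2  4|0|4
C(3,2) f=2→J2  4|0|5
C(3,0) f=2→J2  4|0|6
M = 3(4−1)−2·0−6 = 9−0−6 = 3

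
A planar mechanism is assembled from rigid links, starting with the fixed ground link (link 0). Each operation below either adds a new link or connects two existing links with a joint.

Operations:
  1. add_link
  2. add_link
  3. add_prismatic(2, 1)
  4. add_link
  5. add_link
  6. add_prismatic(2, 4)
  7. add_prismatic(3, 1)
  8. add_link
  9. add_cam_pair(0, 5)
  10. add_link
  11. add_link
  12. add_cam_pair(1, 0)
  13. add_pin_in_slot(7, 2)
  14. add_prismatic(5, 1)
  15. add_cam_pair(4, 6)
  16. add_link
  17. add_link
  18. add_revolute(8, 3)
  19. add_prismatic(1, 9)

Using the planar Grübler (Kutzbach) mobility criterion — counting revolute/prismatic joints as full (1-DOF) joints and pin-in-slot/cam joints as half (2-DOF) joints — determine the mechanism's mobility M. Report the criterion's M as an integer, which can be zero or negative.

M = 11

ground; <1,0,0>
#1 <2,0,0>
#2 <3,0,0>
P:2↔1 J1 <3,1,0>
#3 <4,1,0>
#4 <5,1,0>
P:2↔4 J1 <5,2,0>
P:3↔1 J1 <5,3,0>
#5 <6,3,0>
C:0↔5 J2 <6,3,1>
#6 <7,3,1>
#7 <8,3,1>
C:1↔0 J2 <8,3,2>
PS:7↔2 J2 <8,3,3>
P:5↔1 J1 <8,4,3>
C:4↔6 J2 <8,4,4>
#8 <9,4,4>
#9 <10,4,4>
R:8↔3 J1 <10,5,4>
P:1↔9 J1 <10,6,4>
3×9 − 2×6 − 1×4 = 11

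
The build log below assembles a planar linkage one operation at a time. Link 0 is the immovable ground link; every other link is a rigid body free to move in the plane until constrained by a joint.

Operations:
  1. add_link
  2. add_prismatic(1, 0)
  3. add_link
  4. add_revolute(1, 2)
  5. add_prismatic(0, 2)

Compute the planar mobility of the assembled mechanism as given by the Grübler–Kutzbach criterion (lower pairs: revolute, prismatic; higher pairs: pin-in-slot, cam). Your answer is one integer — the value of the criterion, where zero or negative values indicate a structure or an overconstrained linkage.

L=1 J1=0 J2=0
add link → L=2 J1=0 J2=0
P@1,0 dof=1 J1 → L=2 J1=1 J2=0
add link → L=3 J1=1 J2=0
R@1,2 dof=1 J1 → L=3 J1=2 J2=0
P@0,2 dof=1 J1 → L=3 J1=3 J2=0
M=3(L−1)−2J1−J2=3·2−2·3−0=0

M = 0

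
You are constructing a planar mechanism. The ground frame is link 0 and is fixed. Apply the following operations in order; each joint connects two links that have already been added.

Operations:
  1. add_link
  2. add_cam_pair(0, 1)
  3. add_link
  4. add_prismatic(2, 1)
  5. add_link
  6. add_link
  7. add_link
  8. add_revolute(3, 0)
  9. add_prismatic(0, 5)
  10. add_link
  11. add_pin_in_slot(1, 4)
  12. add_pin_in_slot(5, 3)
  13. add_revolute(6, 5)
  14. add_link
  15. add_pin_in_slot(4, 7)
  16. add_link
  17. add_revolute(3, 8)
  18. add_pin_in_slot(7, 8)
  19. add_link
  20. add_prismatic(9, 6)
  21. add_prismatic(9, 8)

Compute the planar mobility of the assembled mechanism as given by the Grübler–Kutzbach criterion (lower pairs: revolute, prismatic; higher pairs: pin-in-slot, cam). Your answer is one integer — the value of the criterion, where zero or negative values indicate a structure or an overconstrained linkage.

link 0 = ground. State L|J1|J2 = 1|0|0
+link1  2|0|0
C(0,1) f=2→J2  2|0|1
+link2  3|0|1
P(2,1) f=1→J1  3|1|1
+link3  4|1|1
+link4  5|1|1
+link5  6|1|1
R(3,0) f=1→J1  6|2|1
P(0,5) f=1→J1  6|3|1
+link6  7|3|1
PS(1,4) f=2→J2  7|3|2
PS(5,3) f=2→J2  7|3|3
R(6,5) f=1→J1  7|4|3
+link7  8|4|3
PS(4,7) f=2→J2  8|4|4
+link8  9|4|4
R(3,8) f=1→J1  9|5|4
PS(7,8) f=2→J2  9|5|5
+link9  10|5|5
P(9,6) f=1→J1  10|6|5
P(9,8) f=1→J1  10|7|5
M = 3(10−1)−2·7−5 = 27−14−5 = 8

M = 8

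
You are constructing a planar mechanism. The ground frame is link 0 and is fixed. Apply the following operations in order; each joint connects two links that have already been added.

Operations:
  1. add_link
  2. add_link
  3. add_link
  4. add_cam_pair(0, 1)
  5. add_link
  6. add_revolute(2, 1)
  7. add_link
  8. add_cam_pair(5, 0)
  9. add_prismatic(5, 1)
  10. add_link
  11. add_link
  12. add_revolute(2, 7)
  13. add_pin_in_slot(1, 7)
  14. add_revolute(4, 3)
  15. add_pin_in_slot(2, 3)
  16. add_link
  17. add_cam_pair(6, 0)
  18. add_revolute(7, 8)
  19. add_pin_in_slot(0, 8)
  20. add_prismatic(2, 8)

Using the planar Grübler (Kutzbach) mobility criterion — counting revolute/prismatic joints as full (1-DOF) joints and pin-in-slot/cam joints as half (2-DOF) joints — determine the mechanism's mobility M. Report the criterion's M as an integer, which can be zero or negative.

[1;0;0] (link 0 is ground)
L+ [2;0;0]
L+ [3;0;0]
L+ [4;0;0]
C(0,1)∈J2 [4;0;1]
L+ [5;0;1]
R(2,1)∈J1 [5;1;1]
L+ [6;1;1]
C(5,0)∈J2 [6;1;2]
P(5,1)∈J1 [6;2;2]
L+ [7;2;2]
L+ [8;2;2]
R(2,7)∈J1 [8;3;2]
PS(1,7)∈J2 [8;3;3]
R(4,3)∈J1 [8;4;3]
PS(2,3)∈J2 [8;4;4]
L+ [9;4;4]
C(6,0)∈J2 [9;4;5]
R(7,8)∈J1 [9;5;5]
PS(0,8)∈J2 [9;5;6]
P(2,8)∈J1 [9;6;6]
mobility = 24 − 12 − 6 = 6

M = 6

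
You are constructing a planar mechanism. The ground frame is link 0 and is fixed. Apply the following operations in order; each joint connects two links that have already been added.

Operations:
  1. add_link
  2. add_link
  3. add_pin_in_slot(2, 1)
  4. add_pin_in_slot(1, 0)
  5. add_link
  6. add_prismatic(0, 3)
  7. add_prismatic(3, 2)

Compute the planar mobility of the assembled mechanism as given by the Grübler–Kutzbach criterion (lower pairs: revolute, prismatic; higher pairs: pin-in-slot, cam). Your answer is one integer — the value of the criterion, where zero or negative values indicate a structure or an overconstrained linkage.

ground; <1,0,0>
#1 <2,0,0>
#2 <3,0,0>
PS:2↔1 J2 <3,0,1>
PS:1↔0 J2 <3,0,2>
#3 <4,0,2>
P:0↔3 J1 <4,1,2>
P:3↔2 J1 <4,2,2>
3×3 − 2×2 − 1×2 = 3

M = 3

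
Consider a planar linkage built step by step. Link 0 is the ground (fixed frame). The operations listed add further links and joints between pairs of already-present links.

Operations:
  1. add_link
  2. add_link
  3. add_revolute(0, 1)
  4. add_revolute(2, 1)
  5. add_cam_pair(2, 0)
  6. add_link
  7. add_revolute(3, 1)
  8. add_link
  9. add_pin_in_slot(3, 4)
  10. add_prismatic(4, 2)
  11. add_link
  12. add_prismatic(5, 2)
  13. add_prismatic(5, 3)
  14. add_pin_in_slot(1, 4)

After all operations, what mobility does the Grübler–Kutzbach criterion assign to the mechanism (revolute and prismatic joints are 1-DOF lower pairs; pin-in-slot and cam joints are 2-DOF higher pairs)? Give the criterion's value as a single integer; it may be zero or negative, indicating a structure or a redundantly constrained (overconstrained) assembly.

L=1 J1=0 J2=0
add link → L=2 J1=0 J2=0
add link → L=3 J1=0 J2=0
R@0,1 dof=1 J1 → L=3 J1=1 J2=0
R@2,1 dof=1 J1 → L=3 J1=2 J2=0
C@2,0 dof=2 J2 → L=3 J1=2 J2=1
add link → L=4 J1=2 J2=1
R@3,1 dof=1 J1 → L=4 J1=3 J2=1
add link → L=5 J1=3 J2=1
PS@3,4 dof=2 J2 → L=5 J1=3 J2=2
P@4,2 dof=1 J1 → L=5 J1=4 J2=2
add link → L=6 J1=4 J2=2
P@5,2 dof=1 J1 → L=6 J1=5 J2=2
P@5,3 dof=1 J1 → L=6 J1=6 J2=2
PS@1,4 dof=2 J2 → L=6 J1=6 J2=3
M=3(L−1)−2J1−J2=3·5−2·6−3=0

M = 0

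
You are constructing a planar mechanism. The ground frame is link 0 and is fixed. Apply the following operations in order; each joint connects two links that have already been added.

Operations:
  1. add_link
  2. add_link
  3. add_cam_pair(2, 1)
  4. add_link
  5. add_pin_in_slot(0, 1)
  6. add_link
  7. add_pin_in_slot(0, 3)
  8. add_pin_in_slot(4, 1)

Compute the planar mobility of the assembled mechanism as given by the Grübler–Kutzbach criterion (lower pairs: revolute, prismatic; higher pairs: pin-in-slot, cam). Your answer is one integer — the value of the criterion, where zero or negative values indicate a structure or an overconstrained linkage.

M = 8

L=1 J1=0 J2=0
add link → L=2 J1=0 J2=0
add link → L=3 J1=0 J2=0
C@2,1 dof=2 J2 → L=3 J1=0 J2=1
add link → L=4 J1=0 J2=1
PS@0,1 dof=2 J2 → L=4 J1=0 J2=2
add link → L=5 J1=0 J2=2
PS@0,3 dof=2 J2 → L=5 J1=0 J2=3
PS@4,1 dof=2 J2 → L=5 J1=0 J2=4
M=3(L−1)−2J1−J2=3·4−2·0−4=8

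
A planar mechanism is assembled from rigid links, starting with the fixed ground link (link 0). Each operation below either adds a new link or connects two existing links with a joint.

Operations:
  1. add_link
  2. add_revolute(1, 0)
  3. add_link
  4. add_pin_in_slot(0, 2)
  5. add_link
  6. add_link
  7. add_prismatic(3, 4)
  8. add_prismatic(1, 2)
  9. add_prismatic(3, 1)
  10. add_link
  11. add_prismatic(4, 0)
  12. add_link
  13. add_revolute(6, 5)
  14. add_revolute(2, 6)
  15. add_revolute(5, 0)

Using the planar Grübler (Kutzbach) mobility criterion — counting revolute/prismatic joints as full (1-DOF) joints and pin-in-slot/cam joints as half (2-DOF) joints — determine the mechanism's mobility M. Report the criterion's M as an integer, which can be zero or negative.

M = 1

link 0 = ground. State L|J1|J2 = 1|0|0
+link1  2|0|0
R(1,0) f=1→J1  2|1|0
+link2  3|1|0
PS(0,2) f=2→J2  3|1|1
+link3  4|1|1
+link4  5|1|1
P(3,4) f=1→J1  5|2|1
P(1,2) f=1→J1  5|3|1
P(3,1) f=1→J1  5|4|1
+link5  6|4|1
P(4,0) f=1→J1  6|5|1
+link6  7|5|1
R(6,5) f=1→J1  7|6|1
R(2,6) f=1→J1  7|7|1
R(5,0) f=1→J1  7|8|1
M = 3(7−1)−2·8−1 = 18−16−1 = 1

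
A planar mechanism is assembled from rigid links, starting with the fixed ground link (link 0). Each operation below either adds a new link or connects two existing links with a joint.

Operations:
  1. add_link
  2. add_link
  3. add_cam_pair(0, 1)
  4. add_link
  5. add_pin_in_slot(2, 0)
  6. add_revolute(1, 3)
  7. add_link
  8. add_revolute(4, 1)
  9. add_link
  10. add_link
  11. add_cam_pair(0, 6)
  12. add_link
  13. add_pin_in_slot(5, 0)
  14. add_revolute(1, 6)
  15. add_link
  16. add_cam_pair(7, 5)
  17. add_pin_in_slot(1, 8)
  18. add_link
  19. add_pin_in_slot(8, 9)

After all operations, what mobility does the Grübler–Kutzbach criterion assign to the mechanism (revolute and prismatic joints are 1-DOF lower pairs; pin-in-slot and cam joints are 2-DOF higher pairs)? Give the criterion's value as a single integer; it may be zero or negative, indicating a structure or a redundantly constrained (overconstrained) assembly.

[1;0;0] (link 0 is ground)
L+ [2;0;0]
L+ [3;0;0]
C(0,1)∈J2 [3;0;1]
L+ [4;0;1]
PS(2,0)∈J2 [4;0;2]
R(1,3)∈J1 [4;1;2]
L+ [5;1;2]
R(4,1)∈J1 [5;2;2]
L+ [6;2;2]
L+ [7;2;2]
C(0,6)∈J2 [7;2;3]
L+ [8;2;3]
PS(5,0)∈J2 [8;2;4]
R(1,6)∈J1 [8;3;4]
L+ [9;3;4]
C(7,5)∈J2 [9;3;5]
PS(1,8)∈J2 [9;3;6]
L+ [10;3;6]
PS(8,9)∈J2 [10;3;7]
mobility = 27 − 6 − 7 = 14

M = 14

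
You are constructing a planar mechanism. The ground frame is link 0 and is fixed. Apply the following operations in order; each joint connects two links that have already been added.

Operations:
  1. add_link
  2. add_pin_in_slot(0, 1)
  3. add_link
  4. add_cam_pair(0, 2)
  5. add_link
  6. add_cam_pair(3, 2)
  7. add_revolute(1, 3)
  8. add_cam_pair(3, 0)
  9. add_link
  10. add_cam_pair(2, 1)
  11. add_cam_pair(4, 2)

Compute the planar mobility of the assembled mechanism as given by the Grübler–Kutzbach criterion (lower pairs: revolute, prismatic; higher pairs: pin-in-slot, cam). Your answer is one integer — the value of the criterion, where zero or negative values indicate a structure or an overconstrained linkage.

(L,J1,J2)=(1,0,0); link0 fixed
link1: (2,0,0)
PS 0-1 [J2]: (2,0,1)
link2: (3,0,1)
C 0-2 [J2]: (3,0,2)
link3: (4,0,2)
C 3-2 [J2]: (4,0,3)
R 1-3 [J1]: (4,1,3)
C 3-0 [J2]: (4,1,4)
link4: (5,1,4)
C 2-1 [J2]: (5,1,5)
C 4-2 [J2]: (5,1,6)
Grübler: 3·4 − 2·1 − 6 = 4

M = 4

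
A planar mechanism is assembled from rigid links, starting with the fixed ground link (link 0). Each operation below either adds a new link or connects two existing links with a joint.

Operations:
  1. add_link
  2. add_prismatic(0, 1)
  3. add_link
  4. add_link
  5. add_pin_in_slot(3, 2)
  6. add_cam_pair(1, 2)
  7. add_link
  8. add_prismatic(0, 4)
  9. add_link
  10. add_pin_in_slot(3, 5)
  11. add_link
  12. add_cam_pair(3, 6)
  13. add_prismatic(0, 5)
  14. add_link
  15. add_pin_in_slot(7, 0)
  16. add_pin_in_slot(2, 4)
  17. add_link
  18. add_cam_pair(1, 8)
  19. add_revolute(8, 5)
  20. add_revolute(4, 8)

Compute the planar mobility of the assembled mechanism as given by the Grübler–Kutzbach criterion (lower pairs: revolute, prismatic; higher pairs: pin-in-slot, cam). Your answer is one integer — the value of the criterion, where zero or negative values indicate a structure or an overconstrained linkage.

ground; <1,0,0>
#1 <2,0,0>
P:0↔1 J1 <2,1,0>
#2 <3,1,0>
#3 <4,1,0>
PS:3↔2 J2 <4,1,1>
C:1↔2 J2 <4,1,2>
#4 <5,1,2>
P:0↔4 J1 <5,2,2>
#5 <6,2,2>
PS:3↔5 J2 <6,2,3>
#6 <7,2,3>
C:3↔6 J2 <7,2,4>
P:0↔5 J1 <7,3,4>
#7 <8,3,4>
PS:7↔0 J2 <8,3,5>
PS:2↔4 J2 <8,3,6>
#8 <9,3,6>
C:1↔8 J2 <9,3,7>
R:8↔5 J1 <9,4,7>
R:4↔8 J1 <9,5,7>
3×8 − 2×5 − 1×7 = 7

M = 7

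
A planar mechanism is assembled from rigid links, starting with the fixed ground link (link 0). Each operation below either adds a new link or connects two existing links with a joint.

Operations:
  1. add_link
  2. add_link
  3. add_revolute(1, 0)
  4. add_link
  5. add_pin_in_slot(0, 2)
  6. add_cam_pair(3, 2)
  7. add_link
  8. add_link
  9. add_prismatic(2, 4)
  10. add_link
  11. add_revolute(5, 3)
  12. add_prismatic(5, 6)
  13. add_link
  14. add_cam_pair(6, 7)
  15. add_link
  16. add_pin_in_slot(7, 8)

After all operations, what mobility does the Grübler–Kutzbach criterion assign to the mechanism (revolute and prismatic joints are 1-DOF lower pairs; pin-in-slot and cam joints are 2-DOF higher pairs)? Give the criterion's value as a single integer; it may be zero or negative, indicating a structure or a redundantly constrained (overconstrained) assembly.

M = 12

link 0 = ground. State L|J1|J2 = 1|0|0
+link1  2|0|0
+link2  3|0|0
R(1,0) f=1→J1  3|1|0
+link3  4|1|0
PS(0,2) f=2→J2  4|1|1
C(3,2) f=2→J2  4|1|2
+link4  5|1|2
+link5  6|1|2
P(2,4) f=1→J1  6|2|2
+link6  7|2|2
R(5,3) f=1→J1  7|3|2
P(5,6) f=1→J1  7|4|2
+link7  8|4|2
C(6,7) f=2→J2  8|4|3
+link8  9|4|3
PS(7,8) f=2→J2  9|4|4
M = 3(9−1)−2·4−4 = 24−8−4 = 12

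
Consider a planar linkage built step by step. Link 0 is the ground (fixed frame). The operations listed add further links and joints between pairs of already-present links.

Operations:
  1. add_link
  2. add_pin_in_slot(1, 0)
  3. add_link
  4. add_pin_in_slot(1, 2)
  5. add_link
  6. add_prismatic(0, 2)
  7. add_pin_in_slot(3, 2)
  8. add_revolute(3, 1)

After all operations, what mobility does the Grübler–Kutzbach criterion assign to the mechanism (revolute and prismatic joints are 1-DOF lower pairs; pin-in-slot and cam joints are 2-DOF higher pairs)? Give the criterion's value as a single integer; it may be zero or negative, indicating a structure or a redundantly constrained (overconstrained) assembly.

(L,J1,J2)=(1,0,0); link0 fixed
link1: (2,0,0)
PS 1-0 [J2]: (2,0,1)
link2: (3,0,1)
PS 1-2 [J2]: (3,0,2)
link3: (4,0,2)
P 0-2 [J1]: (4,1,2)
PS 3-2 [J2]: (4,1,3)
R 3-1 [J1]: (4,2,3)
Grübler: 3·3 − 2·2 − 3 = 2

M = 2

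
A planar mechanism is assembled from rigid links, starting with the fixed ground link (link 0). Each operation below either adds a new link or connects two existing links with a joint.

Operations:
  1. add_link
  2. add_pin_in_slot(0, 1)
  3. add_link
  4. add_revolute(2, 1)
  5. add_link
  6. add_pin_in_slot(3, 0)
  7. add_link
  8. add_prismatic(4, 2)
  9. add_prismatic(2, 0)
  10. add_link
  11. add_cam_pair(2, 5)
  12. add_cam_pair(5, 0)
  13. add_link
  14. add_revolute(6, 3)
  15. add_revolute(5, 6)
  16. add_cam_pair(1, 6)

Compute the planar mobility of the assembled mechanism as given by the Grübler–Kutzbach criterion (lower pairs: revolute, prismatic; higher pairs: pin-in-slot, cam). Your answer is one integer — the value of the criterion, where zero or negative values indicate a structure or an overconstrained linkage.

L=1 J1=0 J2=0
add link → L=2 J1=0 J2=0
PS@0,1 dof=2 J2 → L=2 J1=0 J2=1
add link → L=3 J1=0 J2=1
R@2,1 dof=1 J1 → L=3 J1=1 J2=1
add link → L=4 J1=1 J2=1
PS@3,0 dof=2 J2 → L=4 J1=1 J2=2
add link → L=5 J1=1 J2=2
P@4,2 dof=1 J1 → L=5 J1=2 J2=2
P@2,0 dof=1 J1 → L=5 J1=3 J2=2
add link → L=6 J1=3 J2=2
C@2,5 dof=2 J2 → L=6 J1=3 J2=3
C@5,0 dof=2 J2 → L=6 J1=3 J2=4
add link → L=7 J1=3 J2=4
R@6,3 dof=1 J1 → L=7 J1=4 J2=4
R@5,6 dof=1 J1 → L=7 J1=5 J2=4
C@1,6 dof=2 J2 → L=7 J1=5 J2=5
M=3(L−1)−2J1−J2=3·6−2·5−5=3

M = 3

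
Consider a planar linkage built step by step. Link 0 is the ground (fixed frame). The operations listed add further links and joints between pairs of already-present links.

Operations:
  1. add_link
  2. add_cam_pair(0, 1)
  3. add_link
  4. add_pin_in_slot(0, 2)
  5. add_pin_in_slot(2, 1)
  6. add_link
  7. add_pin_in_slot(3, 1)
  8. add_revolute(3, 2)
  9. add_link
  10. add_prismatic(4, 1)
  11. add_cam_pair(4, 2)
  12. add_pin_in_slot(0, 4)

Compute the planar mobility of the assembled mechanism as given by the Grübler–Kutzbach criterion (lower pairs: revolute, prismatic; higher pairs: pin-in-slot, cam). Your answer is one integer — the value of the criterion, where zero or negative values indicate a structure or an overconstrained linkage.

[1;0;0] (link 0 is ground)
L+ [2;0;0]
C(0,1)∈J2 [2;0;1]
L+ [3;0;1]
PS(0,2)∈J2 [3;0;2]
PS(2,1)∈J2 [3;0;3]
L+ [4;0;3]
PS(3,1)∈J2 [4;0;4]
R(3,2)∈J1 [4;1;4]
L+ [5;1;4]
P(4,1)∈J1 [5;2;4]
C(4,2)∈J2 [5;2;5]
PS(0,4)∈J2 [5;2;6]
mobility = 12 − 4 − 6 = 2

M = 2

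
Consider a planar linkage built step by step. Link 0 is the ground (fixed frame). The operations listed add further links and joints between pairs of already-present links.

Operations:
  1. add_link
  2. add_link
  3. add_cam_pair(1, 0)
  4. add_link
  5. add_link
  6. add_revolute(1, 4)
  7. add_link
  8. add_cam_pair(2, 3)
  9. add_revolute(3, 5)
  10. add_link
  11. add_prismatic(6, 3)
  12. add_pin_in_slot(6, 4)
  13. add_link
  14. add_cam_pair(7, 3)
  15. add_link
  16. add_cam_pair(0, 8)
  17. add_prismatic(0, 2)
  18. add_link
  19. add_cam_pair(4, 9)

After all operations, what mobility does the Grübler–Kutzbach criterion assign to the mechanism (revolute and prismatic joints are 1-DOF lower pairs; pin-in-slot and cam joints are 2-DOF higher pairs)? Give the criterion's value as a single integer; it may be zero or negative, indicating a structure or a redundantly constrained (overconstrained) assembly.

M = 13

(L,J1,J2)=(1,0,0); link0 fixed
link1: (2,0,0)
link2: (3,0,0)
C 1-0 [J2]: (3,0,1)
link3: (4,0,1)
link4: (5,0,1)
R 1-4 [J1]: (5,1,1)
link5: (6,1,1)
C 2-3 [J2]: (6,1,2)
R 3-5 [J1]: (6,2,2)
link6: (7,2,2)
P 6-3 [J1]: (7,3,2)
PS 6-4 [J2]: (7,3,3)
link7: (8,3,3)
C 7-3 [J2]: (8,3,4)
link8: (9,3,4)
C 0-8 [J2]: (9,3,5)
P 0-2 [J1]: (9,4,5)
link9: (10,4,5)
C 4-9 [J2]: (10,4,6)
Grübler: 3·9 − 2·4 − 6 = 13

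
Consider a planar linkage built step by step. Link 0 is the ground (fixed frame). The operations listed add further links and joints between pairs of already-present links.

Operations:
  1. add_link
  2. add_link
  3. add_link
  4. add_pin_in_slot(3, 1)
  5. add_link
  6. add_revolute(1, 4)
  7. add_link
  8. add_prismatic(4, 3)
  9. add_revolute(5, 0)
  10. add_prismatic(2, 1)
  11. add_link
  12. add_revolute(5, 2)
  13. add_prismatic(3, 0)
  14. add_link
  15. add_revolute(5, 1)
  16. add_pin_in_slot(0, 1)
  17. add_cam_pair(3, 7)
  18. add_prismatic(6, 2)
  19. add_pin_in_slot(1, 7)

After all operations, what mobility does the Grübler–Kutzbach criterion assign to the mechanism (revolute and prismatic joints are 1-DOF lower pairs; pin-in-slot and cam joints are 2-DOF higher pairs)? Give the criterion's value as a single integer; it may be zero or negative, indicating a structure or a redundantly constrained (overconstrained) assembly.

[1;0;0] (link 0 is ground)
L+ [2;0;0]
L+ [3;0;0]
L+ [4;0;0]
PS(3,1)∈J2 [4;0;1]
L+ [5;0;1]
R(1,4)∈J1 [5;1;1]
L+ [6;1;1]
P(4,3)∈J1 [6;2;1]
R(5,0)∈J1 [6;3;1]
P(2,1)∈J1 [6;4;1]
L+ [7;4;1]
R(5,2)∈J1 [7;5;1]
P(3,0)∈J1 [7;6;1]
L+ [8;6;1]
R(5,1)∈J1 [8;7;1]
PS(0,1)∈J2 [8;7;2]
C(3,7)∈J2 [8;7;3]
P(6,2)∈J1 [8;8;3]
PS(1,7)∈J2 [8;8;4]
mobility = 21 − 16 − 4 = 1

M = 1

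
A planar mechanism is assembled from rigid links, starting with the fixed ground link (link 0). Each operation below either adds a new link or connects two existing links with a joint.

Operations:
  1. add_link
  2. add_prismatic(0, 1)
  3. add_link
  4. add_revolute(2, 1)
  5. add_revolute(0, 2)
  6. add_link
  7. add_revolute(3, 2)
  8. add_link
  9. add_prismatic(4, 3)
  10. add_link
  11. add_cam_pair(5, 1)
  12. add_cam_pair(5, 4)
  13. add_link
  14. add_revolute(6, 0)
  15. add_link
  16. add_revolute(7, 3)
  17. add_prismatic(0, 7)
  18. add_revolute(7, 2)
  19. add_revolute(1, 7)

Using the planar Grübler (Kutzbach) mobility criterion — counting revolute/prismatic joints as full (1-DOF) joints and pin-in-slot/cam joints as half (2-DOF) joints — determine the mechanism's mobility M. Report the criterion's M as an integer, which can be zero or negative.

link 0 = ground. State L|J1|J2 = 1|0|0
+link1  2|0|0
P(0,1) f=1→J1  2|1|0
+link2  3|1|0
R(2,1) f=1→J1  3|2|0
R(0,2) f=1→J1  3|3|0
+link3  4|3|0
R(3,2) f=1→J1  4|4|0
+link4  5|4|0
P(4,3) f=1→J1  5|5|0
+link5  6|5|0
C(5,1) f=2→J2  6|5|1
C(5,4) f=2→J2  6|5|2
+link6  7|5|2
R(6,0) f=1→J1  7|6|2
+link7  8|6|2
R(7,3) f=1→J1  8|7|2
P(0,7) f=1→J1  8|8|2
R(7,2) f=1→J1  8|9|2
R(1,7) f=1→J1  8|10|2
M = 3(8−1)−2·10−2 = 21−20−2 = -1

M = -1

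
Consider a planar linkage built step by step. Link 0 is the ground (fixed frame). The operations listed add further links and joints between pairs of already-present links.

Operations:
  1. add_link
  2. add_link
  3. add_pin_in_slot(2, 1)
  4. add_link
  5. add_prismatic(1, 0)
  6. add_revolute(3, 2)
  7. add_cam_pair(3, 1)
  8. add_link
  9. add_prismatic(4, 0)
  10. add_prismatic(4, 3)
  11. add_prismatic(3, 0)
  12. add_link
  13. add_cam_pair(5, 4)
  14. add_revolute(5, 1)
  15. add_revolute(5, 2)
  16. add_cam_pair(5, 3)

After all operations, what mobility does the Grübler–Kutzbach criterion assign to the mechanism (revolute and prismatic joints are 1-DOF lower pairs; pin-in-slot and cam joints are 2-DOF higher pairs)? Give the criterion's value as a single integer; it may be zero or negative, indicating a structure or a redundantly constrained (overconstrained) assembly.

M = -3

ground; <1,0,0>
#1 <2,0,0>
#2 <3,0,0>
PS:2↔1 J2 <3,0,1>
#3 <4,0,1>
P:1↔0 J1 <4,1,1>
R:3↔2 J1 <4,2,1>
C:3↔1 J2 <4,2,2>
#4 <5,2,2>
P:4↔0 J1 <5,3,2>
P:4↔3 J1 <5,4,2>
P:3↔0 J1 <5,5,2>
#5 <6,5,2>
C:5↔4 J2 <6,5,3>
R:5↔1 J1 <6,6,3>
R:5↔2 J1 <6,7,3>
C:5↔3 J2 <6,7,4>
3×5 − 2×7 − 1×4 = -3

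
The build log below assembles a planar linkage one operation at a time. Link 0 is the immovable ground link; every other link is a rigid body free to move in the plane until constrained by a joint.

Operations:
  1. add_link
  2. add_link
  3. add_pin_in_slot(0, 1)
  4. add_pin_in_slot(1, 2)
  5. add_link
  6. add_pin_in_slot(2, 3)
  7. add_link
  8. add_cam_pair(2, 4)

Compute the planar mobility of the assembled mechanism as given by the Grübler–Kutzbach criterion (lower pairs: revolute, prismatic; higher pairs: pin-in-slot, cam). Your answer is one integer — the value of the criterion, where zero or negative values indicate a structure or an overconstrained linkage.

L=1 J1=0 J2=0
add link → L=2 J1=0 J2=0
add link → L=3 J1=0 J2=0
PS@0,1 dof=2 J2 → L=3 J1=0 J2=1
PS@1,2 dof=2 J2 → L=3 J1=0 J2=2
add link → L=4 J1=0 J2=2
PS@2,3 dof=2 J2 → L=4 J1=0 J2=3
add link → L=5 J1=0 J2=3
C@2,4 dof=2 J2 → L=5 J1=0 J2=4
M=3(L−1)−2J1−J2=3·4−2·0−4=8

M = 8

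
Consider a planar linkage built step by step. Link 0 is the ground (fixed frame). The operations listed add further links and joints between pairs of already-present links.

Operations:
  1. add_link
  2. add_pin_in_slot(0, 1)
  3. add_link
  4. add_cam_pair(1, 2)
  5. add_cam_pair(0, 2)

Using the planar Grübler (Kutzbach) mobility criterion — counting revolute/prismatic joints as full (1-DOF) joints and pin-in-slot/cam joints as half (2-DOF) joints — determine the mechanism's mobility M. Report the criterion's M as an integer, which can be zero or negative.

M = 3

[1;0;0] (link 0 is ground)
L+ [2;0;0]
PS(0,1)∈J2 [2;0;1]
L+ [3;0;1]
C(1,2)∈J2 [3;0;2]
C(0,2)∈J2 [3;0;3]
mobility = 6 − 0 − 3 = 3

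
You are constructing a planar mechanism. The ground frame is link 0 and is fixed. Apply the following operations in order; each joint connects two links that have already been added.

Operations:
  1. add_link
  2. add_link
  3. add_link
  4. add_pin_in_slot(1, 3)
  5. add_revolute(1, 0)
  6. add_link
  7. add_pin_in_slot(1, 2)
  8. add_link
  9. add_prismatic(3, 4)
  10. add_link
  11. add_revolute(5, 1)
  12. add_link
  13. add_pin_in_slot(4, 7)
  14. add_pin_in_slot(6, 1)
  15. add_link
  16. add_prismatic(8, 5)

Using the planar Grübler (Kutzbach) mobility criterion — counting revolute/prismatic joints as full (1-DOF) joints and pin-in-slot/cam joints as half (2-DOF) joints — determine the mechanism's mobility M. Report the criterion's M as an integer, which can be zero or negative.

M = 12

ground; <1,0,0>
#1 <2,0,0>
#2 <3,0,0>
#3 <4,0,0>
PS:1↔3 J2 <4,0,1>
R:1↔0 J1 <4,1,1>
#4 <5,1,1>
PS:1↔2 J2 <5,1,2>
#5 <6,1,2>
P:3↔4 J1 <6,2,2>
#6 <7,2,2>
R:5↔1 J1 <7,3,2>
#7 <8,3,2>
PS:4↔7 J2 <8,3,3>
PS:6↔1 J2 <8,3,4>
#8 <9,3,4>
P:8↔5 J1 <9,4,4>
3×8 − 2×4 − 1×4 = 12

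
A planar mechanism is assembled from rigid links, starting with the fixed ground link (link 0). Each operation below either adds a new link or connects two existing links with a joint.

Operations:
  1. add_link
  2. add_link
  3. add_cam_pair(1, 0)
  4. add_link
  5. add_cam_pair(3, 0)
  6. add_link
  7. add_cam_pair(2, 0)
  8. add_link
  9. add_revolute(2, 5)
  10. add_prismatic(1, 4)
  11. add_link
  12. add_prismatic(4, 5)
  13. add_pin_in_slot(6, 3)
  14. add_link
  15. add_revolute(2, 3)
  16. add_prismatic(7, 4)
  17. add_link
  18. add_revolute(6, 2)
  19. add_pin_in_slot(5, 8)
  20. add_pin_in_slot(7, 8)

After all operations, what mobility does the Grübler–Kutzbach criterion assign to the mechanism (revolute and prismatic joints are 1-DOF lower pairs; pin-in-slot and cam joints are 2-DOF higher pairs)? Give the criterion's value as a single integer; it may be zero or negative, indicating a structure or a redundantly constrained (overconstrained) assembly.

ground; <1,0,0>
#1 <2,0,0>
#2 <3,0,0>
C:1↔0 J2 <3,0,1>
#3 <4,0,1>
C:3↔0 J2 <4,0,2>
#4 <5,0,2>
C:2↔0 J2 <5,0,3>
#5 <6,0,3>
R:2↔5 J1 <6,1,3>
P:1↔4 J1 <6,2,3>
#6 <7,2,3>
P:4↔5 J1 <7,3,3>
PS:6↔3 J2 <7,3,4>
#7 <8,3,4>
R:2↔3 J1 <8,4,4>
P:7↔4 J1 <8,5,4>
#8 <9,5,4>
R:6↔2 J1 <9,6,4>
PS:5↔8 J2 <9,6,5>
PS:7↔8 J2 <9,6,6>
3×8 − 2×6 − 1×6 = 6

M = 6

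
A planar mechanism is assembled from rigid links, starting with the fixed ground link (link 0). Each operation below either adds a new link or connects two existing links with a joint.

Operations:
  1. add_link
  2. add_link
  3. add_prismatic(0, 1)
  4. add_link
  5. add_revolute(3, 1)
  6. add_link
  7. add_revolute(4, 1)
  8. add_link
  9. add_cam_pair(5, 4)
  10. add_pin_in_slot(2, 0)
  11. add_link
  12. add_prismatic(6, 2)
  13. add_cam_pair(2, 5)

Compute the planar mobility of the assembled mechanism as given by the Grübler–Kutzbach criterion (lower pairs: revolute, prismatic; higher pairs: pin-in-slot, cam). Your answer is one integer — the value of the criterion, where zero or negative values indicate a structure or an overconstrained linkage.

M = 7

ground; <1,0,0>
#1 <2,0,0>
#2 <3,0,0>
P:0↔1 J1 <3,1,0>
#3 <4,1,0>
R:3↔1 J1 <4,2,0>
#4 <5,2,0>
R:4↔1 J1 <5,3,0>
#5 <6,3,0>
C:5↔4 J2 <6,3,1>
PS:2↔0 J2 <6,3,2>
#6 <7,3,2>
P:6↔2 J1 <7,4,2>
C:2↔5 J2 <7,4,3>
3×6 − 2×4 − 1×3 = 7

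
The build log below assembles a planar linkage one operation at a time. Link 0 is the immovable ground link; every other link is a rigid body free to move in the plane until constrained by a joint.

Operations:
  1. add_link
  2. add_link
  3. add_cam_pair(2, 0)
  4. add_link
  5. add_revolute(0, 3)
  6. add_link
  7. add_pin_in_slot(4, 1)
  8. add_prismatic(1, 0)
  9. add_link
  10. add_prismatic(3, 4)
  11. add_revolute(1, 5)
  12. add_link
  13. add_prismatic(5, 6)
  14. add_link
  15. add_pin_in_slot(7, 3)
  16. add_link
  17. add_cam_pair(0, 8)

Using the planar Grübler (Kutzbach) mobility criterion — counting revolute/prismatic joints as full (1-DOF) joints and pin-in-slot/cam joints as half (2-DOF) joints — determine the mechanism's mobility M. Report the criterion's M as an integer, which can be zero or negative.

M = 10

ground; <1,0,0>
#1 <2,0,0>
#2 <3,0,0>
C:2↔0 J2 <3,0,1>
#3 <4,0,1>
R:0↔3 J1 <4,1,1>
#4 <5,1,1>
PS:4↔1 J2 <5,1,2>
P:1↔0 J1 <5,2,2>
#5 <6,2,2>
P:3↔4 J1 <6,3,2>
R:1↔5 J1 <6,4,2>
#6 <7,4,2>
P:5↔6 J1 <7,5,2>
#7 <8,5,2>
PS:7↔3 J2 <8,5,3>
#8 <9,5,3>
C:0↔8 J2 <9,5,4>
3×8 − 2×5 − 1×4 = 10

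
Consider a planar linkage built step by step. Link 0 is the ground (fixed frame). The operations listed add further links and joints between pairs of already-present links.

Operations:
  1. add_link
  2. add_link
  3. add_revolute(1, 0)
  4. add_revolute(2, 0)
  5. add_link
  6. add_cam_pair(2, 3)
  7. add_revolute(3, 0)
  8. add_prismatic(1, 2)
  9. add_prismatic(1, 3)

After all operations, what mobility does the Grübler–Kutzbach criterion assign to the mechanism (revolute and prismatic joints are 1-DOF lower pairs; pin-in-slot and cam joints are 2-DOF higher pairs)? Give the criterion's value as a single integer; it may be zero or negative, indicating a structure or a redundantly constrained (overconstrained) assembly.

link 0 = ground. State L|J1|J2 = 1|0|0
+link1  2|0|0
+link2  3|0|0
R(1,0) f=1→J1  3|1|0
R(2,0) f=1→J1  3|2|0
+link3  4|2|0
C(2,3) f=2→J2  4|2|1
R(3,0) f=1→J1  4|3|1
P(1,2) f=1→J1  4|4|1
P(1,3) f=1→J1  4|5|1
M = 3(4−1)−2·5−1 = 9−10−1 = -2

M = -2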